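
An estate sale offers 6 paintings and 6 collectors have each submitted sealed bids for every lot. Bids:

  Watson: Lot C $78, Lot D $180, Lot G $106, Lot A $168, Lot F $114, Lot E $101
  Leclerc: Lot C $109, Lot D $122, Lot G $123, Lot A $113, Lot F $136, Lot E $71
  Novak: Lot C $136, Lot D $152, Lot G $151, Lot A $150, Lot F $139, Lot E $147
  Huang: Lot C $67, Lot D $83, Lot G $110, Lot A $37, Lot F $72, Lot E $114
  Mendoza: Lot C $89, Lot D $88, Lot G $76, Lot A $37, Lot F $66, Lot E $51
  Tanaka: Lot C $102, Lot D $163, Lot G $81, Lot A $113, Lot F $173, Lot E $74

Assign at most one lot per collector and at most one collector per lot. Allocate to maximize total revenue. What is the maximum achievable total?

Max total: $829

Optimal: Watson→Lot D ($180), Leclerc→Lot G ($123), Novak→Lot A ($150), Huang→Lot E ($114), Mendoza→Lot C ($89), Tanaka→Lot F ($173) — total 180+123+150+114+89+173 = $829.
Column-greedy (each lot in turn goes to its best remaining collector) gives $675, worse by 154.
Next-best assignment: Watson→Lot A, Leclerc→Lot F, Novak→Lot G, Huang→Lot E, Mendoza→Lot C, Tanaka→Lot D = $821.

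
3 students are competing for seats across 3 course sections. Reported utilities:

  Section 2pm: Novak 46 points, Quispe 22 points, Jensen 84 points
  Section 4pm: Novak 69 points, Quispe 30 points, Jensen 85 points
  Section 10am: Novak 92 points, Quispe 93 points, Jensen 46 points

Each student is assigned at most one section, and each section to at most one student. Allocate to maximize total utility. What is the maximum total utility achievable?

Maximum total: 246 points

Treat this as an assignment problem: match each student to one section.
Optimal: Novak→Section 4pm (69 points), Quispe→Section 10am (93 points), Jensen→Section 2pm (84 points) — total 69+93+84 = 246 points.
Next-best assignment: Novak→Section 2pm, Quispe→Section 10am, Jensen→Section 4pm = 224 points.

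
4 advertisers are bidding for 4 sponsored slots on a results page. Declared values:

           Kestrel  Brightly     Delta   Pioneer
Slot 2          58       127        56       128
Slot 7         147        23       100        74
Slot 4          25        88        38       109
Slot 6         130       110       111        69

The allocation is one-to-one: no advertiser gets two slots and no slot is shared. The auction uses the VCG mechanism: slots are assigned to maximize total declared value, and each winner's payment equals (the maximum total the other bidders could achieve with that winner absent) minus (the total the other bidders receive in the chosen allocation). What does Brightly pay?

Brightly pays $19.

Efficient allocation: Kestrel→Slot 7 ($147), Brightly→Slot 2 ($127), Delta→Slot 6 ($111), Pioneer→Slot 4 ($109); total welfare W = $494.
Brightly receives Slot 2 at value $127, so the others get W − 127 = $367.
Without Brightly: best allocation of the remaining 3 bidders over all 4 slots is Kestrel→Slot 7 ($147), Delta→Slot 6 ($111), Pioneer→Slot 2 ($128), total $386.
VCG payment = (others' best without Brightly) − (others' welfare with Brightly) = 386 − 367 = $19.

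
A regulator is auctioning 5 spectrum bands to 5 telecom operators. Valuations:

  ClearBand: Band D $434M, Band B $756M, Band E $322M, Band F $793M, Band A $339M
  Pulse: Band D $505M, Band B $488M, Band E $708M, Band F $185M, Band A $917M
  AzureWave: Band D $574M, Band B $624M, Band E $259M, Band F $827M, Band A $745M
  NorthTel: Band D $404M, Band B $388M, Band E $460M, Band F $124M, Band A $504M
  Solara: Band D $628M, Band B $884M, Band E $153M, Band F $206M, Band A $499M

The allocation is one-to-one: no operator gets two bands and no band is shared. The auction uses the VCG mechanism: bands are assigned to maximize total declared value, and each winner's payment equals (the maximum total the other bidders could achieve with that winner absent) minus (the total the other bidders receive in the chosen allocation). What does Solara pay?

Solara pays $216M.

Efficient allocation: ClearBand→Band F ($793M), Pulse→Band A ($917M), AzureWave→Band D ($574M), NorthTel→Band E ($460M), Solara→Band B ($884M); total welfare W = $3628M.
Solara receives Band B at value $884M, so the others get W − 884 = $2744M.
Without Solara: best allocation of the remaining 4 bidders over all 5 bands is ClearBand→Band B ($756M), Pulse→Band A ($917M), AzureWave→Band F ($827M), NorthTel→Band E ($460M), total $2960M.
VCG payment = (others' best without Solara) − (others' welfare with Solara) = 2960 − 2744 = $216M.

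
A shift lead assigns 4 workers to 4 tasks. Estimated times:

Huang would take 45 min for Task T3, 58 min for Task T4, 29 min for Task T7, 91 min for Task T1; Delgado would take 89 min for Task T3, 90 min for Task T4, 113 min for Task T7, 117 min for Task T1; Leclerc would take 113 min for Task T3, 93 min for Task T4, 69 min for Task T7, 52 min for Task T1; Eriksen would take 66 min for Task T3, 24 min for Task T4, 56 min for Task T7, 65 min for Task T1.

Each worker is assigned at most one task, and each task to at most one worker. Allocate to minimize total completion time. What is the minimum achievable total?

Min total: 194 min

This is a one-to-one assignment (minimum-cost bipartite matching).
Optimal: Huang→Task T7 (29 min), Delgado→Task T3 (89 min), Leclerc→Task T1 (52 min), Eriksen→Task T4 (24 min) — total 29+89+52+24 = 194 min.
Column-greedy (each task in turn goes to its cheapest remaining worker) gives 255 min, worse by 61.
Every other assignment is strictly worse.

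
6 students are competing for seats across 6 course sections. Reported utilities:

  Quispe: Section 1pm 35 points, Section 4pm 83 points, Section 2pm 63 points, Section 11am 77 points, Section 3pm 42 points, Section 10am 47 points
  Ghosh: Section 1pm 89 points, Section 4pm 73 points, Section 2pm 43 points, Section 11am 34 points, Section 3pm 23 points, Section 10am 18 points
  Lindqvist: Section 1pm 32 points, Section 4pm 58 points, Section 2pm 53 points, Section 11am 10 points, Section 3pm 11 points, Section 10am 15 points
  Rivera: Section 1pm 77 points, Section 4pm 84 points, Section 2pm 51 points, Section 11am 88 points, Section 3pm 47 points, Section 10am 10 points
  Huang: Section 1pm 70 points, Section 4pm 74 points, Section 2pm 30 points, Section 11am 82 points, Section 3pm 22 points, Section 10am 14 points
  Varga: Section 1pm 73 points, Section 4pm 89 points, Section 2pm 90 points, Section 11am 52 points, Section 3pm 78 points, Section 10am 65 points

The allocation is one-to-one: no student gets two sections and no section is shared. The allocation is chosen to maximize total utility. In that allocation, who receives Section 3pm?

Optimal: Quispe→Section 10am (47 points), Ghosh→Section 1pm (89 points), Lindqvist→Section 2pm (53 points), Rivera→Section 4pm (84 points), Huang→Section 11am (82 points), Varga→Section 3pm (78 points) — total 47+89+53+84+82+78 = 433 points.
Row-greedy (each student in turn takes its best remaining section) gives 400 points, worse by 33.
Next-best assignment: Quispe→Section 10am, Ghosh→Section 1pm, Lindqvist→Section 2pm, Rivera→Section 11am, Huang→Section 4pm, Varga→Section 3pm = 429 points.
Swapping Lindqvist↔Rivera (Lindqvist→Section 4pm 58 points, Rivera→Section 2pm 51 points) loses 28.
Varga's own top section is Section 2pm (90 points), but forcing Varga→Section 2pm and reassigning the rest optimally gives only 413 points — worse by 20.

Varga receives Section 3pm.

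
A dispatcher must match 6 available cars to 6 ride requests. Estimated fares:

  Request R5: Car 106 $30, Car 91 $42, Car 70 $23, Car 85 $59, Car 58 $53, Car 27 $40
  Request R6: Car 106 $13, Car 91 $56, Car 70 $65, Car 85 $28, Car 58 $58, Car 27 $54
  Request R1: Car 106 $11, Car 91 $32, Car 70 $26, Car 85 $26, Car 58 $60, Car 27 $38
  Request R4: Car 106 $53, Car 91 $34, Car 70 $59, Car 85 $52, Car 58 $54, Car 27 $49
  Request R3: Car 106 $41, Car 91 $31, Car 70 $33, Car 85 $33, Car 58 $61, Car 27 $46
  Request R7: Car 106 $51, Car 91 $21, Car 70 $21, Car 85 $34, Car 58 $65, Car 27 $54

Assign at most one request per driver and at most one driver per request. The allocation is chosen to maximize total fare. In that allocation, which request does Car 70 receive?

Optimal: Car 106→Request R7 ($51), Car 91→Request R6 ($56), Car 70→Request R4 ($59), Car 85→Request R5 ($59), Car 58→Request R1 ($60), Car 27→Request R3 ($46) — total 51+56+59+59+60+46 = $331.
Next-best assignment: Car 106→Request R3, Car 91→Request R6, Car 70→Request R4, Car 85→Request R5, Car 58→Request R1, Car 27→Request R7 = $329.
Car 70's own top request is Request R6 ($65), but forcing Car 70→Request R6 and reassigning the rest optimally gives only $324 — worse by 7.

Car 70 receives Request R4.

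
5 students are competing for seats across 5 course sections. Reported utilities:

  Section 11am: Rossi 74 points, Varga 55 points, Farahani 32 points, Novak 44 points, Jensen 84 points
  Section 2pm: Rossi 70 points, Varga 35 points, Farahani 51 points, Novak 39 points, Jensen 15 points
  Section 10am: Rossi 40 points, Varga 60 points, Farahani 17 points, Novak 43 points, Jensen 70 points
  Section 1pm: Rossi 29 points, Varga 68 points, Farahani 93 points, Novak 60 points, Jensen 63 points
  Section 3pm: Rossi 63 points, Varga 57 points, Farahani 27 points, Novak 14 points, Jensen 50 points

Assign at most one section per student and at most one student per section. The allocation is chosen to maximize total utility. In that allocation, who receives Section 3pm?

Varga receives Section 3pm.

Treat this as an assignment problem: match each student to one section.
Optimal: Rossi→Section 2pm (70 points), Varga→Section 3pm (57 points), Farahani→Section 1pm (93 points), Novak→Section 10am (43 points), Jensen→Section 11am (84 points) — total 70+57+93+43+84 = 347 points.
Column-greedy (each section in turn goes to its best remaining student) gives 321 points, worse by 26.
Varga's own top section is Section 1pm (68 points), but forcing Varga→Section 1pm and reassigning the rest optimally gives only 309 points — worse by 38.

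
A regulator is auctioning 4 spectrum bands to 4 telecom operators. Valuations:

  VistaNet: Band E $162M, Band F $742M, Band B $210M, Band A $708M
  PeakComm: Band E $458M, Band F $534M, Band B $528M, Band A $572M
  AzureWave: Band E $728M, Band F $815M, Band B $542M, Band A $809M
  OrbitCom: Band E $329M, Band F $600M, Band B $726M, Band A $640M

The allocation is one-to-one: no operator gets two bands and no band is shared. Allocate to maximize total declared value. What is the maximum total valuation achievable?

Optimal: VistaNet→Band F ($742M), PeakComm→Band A ($572M), AzureWave→Band E ($728M), OrbitCom→Band B ($726M) — total 742+572+728+726 = $2768M.
Max-entry greedy (repeatedly take the single best remaining cell) gives $2707M, worse by 61.
Swapping OrbitCom↔VistaNet (OrbitCom→Band F $600M, VistaNet→Band B $210M) loses 658.

Maximum total: $2768M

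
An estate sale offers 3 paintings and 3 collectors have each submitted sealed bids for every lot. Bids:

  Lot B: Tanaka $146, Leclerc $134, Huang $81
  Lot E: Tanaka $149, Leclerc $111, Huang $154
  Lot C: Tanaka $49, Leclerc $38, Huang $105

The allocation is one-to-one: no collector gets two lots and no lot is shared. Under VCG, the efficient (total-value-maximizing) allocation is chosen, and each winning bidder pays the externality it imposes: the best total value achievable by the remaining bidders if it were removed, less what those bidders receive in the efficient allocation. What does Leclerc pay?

Efficient allocation: Tanaka→Lot E ($149), Leclerc→Lot B ($134), Huang→Lot C ($105); total welfare W = $388.
Leclerc receives Lot B at value $134, so the others get W − 134 = $254.
Without Leclerc: best allocation of the remaining 2 bidders over all 3 lots is Tanaka→Lot B ($146), Huang→Lot E ($154), total $300.
VCG payment = (others' best without Leclerc) − (others' welfare with Leclerc) = 300 − 254 = $46.

Leclerc pays $46.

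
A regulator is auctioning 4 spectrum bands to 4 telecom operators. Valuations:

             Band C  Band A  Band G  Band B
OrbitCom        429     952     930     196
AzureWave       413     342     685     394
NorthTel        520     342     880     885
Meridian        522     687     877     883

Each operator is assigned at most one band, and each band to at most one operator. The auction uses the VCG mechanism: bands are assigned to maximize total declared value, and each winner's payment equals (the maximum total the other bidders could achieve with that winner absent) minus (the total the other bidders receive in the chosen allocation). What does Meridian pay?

Meridian pays $277M.

Efficient allocation: OrbitCom→Band A ($952M), AzureWave→Band C ($413M), NorthTel→Band G ($880M), Meridian→Band B ($883M); total welfare W = $3128M.
Meridian receives Band B at value $883M, so the others get W − 883 = $2245M.
Without Meridian: best allocation of the remaining 3 bidders over all 4 bands is OrbitCom→Band A ($952M), AzureWave→Band G ($685M), NorthTel→Band B ($885M), total $2522M.
VCG payment = (others' best without Meridian) − (others' welfare with Meridian) = 2522 − 2245 = $277M.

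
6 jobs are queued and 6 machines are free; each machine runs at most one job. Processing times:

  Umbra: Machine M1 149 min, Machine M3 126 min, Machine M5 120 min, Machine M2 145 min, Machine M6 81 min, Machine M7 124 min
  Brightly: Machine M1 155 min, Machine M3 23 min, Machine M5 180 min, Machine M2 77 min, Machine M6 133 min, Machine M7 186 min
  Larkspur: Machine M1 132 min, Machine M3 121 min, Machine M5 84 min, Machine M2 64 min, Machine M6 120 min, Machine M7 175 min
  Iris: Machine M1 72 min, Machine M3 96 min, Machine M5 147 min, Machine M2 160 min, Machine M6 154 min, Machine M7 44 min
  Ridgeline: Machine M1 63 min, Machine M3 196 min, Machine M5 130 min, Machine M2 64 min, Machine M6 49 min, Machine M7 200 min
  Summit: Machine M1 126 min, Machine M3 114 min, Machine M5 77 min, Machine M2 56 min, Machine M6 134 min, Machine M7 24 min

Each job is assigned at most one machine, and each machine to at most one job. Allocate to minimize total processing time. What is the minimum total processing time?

Optimal: Umbra→Machine M6 (81 min), Brightly→Machine M3 (23 min), Larkspur→Machine M5 (84 min), Iris→Machine M1 (72 min), Ridgeline→Machine M2 (64 min), Summit→Machine M7 (24 min) — total 81+23+84+72+64+24 = 348 min.
Next-best assignment: Umbra→Machine M6, Brightly→Machine M3, Larkspur→Machine M5, Iris→Machine M7, Ridgeline→Machine M1, Summit→Machine M2 = 351 min.
Every other assignment is strictly worse.

Minimum total: 348 min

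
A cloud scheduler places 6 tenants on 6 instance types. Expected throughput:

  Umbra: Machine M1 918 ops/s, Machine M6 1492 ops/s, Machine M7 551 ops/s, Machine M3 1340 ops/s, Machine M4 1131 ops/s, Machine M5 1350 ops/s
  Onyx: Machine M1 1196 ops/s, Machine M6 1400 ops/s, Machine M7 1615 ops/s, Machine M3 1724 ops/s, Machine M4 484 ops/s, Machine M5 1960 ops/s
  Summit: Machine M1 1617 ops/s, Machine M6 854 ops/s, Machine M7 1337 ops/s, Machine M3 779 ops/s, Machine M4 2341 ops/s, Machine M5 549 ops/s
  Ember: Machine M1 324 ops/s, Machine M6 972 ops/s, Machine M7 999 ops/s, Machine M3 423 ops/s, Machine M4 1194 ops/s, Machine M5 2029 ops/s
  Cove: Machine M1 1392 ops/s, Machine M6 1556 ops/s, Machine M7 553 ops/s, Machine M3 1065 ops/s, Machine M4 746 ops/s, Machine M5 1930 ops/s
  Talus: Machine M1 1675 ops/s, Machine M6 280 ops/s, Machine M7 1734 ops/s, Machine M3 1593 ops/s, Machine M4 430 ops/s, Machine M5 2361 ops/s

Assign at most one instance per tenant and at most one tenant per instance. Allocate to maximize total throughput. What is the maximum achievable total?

Treat this as an assignment problem: match each tenant to one instance.
Optimal: Umbra→Machine M6 (1492 ops/s), Onyx→Machine M3 (1724 ops/s), Summit→Machine M4 (2341 ops/s), Ember→Machine M5 (2029 ops/s), Cove→Machine M1 (1392 ops/s), Talus→Machine M7 (1734 ops/s) — total 1492+1724+2341+2029+1392+1734 = 10712 ops/s.
Next-best assignment: Umbra→Machine M3, Onyx→Machine M7, Summit→Machine M4, Ember→Machine M5, Cove→Machine M6, Talus→Machine M1 = 10556 ops/s.

Max total: 10712 ops/s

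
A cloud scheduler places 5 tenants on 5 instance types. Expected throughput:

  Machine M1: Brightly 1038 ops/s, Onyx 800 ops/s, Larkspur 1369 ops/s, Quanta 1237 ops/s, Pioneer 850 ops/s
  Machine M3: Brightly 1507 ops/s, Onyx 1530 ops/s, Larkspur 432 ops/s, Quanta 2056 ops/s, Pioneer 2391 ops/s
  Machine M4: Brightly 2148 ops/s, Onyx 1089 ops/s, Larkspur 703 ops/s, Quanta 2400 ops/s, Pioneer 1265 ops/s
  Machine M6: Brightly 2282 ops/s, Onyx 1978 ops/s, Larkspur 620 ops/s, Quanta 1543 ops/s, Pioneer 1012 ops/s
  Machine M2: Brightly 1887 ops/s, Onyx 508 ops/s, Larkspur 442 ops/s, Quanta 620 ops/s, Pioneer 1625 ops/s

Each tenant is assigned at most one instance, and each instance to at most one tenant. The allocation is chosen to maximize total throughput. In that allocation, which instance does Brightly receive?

This is the linear assignment problem.
Optimal: Brightly→Machine M2 (1887 ops/s), Onyx→Machine M6 (1978 ops/s), Larkspur→Machine M1 (1369 ops/s), Quanta→Machine M4 (2400 ops/s), Pioneer→Machine M3 (2391 ops/s) — total 1887+1978+1369+2400+2391 = 10025 ops/s.
Checked against all permutations: 10025 ops/s is optimal.
Brightly's own top instance is Machine M6 (2282 ops/s), but forcing Brightly→Machine M6 and reassigning the rest optimally gives only 9206 ops/s — worse by 819.

Brightly receives Machine M2.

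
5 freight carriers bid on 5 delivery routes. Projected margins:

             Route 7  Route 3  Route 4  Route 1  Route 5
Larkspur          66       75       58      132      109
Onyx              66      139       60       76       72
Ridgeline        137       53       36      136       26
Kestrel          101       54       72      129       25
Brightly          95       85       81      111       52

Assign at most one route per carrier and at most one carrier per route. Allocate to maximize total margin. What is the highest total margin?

Optimal: Larkspur→Route 5 ($109k), Onyx→Route 3 ($139k), Ridgeline→Route 7 ($137k), Kestrel→Route 1 ($129k), Brightly→Route 4 ($81k) — total 109+139+137+129+81 = $595k.
Column-greedy (each route in turn goes to its best remaining carrier) gives $514k, worse by 81.
Next-best assignment: Larkspur→Route 5, Onyx→Route 3, Ridgeline→Route 7, Kestrel→Route 4, Brightly→Route 1 = $568k.
Every other assignment is strictly worse.

Max total: $595k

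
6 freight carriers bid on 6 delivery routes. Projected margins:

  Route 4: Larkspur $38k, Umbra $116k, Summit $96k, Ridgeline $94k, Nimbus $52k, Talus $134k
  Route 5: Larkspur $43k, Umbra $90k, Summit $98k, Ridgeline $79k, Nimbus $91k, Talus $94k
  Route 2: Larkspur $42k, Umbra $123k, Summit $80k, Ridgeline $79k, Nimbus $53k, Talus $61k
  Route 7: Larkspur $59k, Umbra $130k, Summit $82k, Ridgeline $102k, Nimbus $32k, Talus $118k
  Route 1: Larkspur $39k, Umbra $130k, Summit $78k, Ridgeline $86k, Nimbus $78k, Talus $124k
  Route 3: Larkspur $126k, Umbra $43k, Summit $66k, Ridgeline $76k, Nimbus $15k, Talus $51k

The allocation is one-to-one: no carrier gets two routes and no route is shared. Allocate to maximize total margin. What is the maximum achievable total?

Maximum total: $663k

Optimal: Larkspur→Route 3 ($126k), Umbra→Route 1 ($130k), Summit→Route 2 ($80k), Ridgeline→Route 7 ($102k), Nimbus→Route 5 ($91k), Talus→Route 4 ($134k) — total 126+130+80+102+91+134 = $663k.
Max-entry greedy (repeatedly take the single best remaining cell) gives $627k, worse by 36.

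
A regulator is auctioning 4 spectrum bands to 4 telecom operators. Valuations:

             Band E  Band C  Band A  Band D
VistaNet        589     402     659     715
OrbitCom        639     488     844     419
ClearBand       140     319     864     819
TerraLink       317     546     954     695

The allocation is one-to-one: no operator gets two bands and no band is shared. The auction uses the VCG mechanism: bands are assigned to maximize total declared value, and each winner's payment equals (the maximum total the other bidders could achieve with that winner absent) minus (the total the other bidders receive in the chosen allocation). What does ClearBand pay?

ClearBand pays $277M.

Efficient allocation: VistaNet→Band E ($589M), OrbitCom→Band C ($488M), ClearBand→Band D ($819M), TerraLink→Band A ($954M); total welfare W = $2850M.
ClearBand receives Band D at value $819M, so the others get W − 819 = $2031M.
Without ClearBand: best allocation of the remaining 3 bidders over all 4 bands is VistaNet→Band D ($715M), OrbitCom→Band E ($639M), TerraLink→Band A ($954M), total $2308M.
VCG payment = (others' best without ClearBand) − (others' welfare with ClearBand) = 2308 − 2031 = $277M.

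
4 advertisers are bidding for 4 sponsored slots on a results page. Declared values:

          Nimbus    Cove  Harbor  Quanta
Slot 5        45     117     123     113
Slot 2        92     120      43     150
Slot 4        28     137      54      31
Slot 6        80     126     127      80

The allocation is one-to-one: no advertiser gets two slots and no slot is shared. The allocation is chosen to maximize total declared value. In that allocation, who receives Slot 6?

Nimbus receives Slot 6.

Optimal: Nimbus→Slot 6 ($80), Cove→Slot 4 ($137), Harbor→Slot 5 ($123), Quanta→Slot 2 ($150) — total 80+137+123+150 = $490.
Row-greedy (each advertiser in turn takes its best remaining slot) gives $469, worse by 21.
Every other assignment is strictly worse.
Nimbus's own top slot is Slot 2 ($92), but forcing Nimbus→Slot 2 and reassigning the rest optimally gives only $469 — worse by 21.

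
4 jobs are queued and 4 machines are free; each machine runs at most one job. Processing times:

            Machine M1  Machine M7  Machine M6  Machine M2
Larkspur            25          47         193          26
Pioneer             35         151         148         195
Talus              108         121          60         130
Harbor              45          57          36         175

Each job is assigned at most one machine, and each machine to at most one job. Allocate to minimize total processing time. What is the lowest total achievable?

Min total: 178 min

Optimal: Larkspur→Machine M2 (26 min), Pioneer→Machine M1 (35 min), Talus→Machine M6 (60 min), Harbor→Machine M7 (57 min) — total 26+35+60+57 = 178 min.
Column-greedy (each machine in turn goes to its cheapest remaining job) gives 337 min, worse by 159.
Swapping Pioneer↔Talus (Pioneer→Machine M6 148 min, Talus→Machine M1 108 min) adds 161.
Checked against all permutations: 178 min is optimal.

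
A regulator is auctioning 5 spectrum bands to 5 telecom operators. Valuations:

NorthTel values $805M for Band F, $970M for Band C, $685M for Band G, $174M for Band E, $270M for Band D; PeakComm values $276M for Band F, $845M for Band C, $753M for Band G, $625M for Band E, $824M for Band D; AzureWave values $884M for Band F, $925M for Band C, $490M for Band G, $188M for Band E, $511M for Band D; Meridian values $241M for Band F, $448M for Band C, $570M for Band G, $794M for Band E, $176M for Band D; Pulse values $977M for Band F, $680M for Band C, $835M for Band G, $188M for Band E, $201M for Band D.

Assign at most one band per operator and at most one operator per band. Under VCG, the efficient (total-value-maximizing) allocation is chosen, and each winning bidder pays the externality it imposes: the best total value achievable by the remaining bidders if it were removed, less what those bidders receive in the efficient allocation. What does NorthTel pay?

NorthTel pays $183M.

Efficient allocation: NorthTel→Band C ($970M), PeakComm→Band D ($824M), AzureWave→Band F ($884M), Meridian→Band E ($794M), Pulse→Band G ($835M); total welfare W = $4307M.
NorthTel receives Band C at value $970M, so the others get W − 970 = $3337M.
Without NorthTel: best allocation of the remaining 4 bidders over all 5 bands is PeakComm→Band D ($824M), AzureWave→Band C ($925M), Meridian→Band E ($794M), Pulse→Band F ($977M), total $3520M.
VCG payment = (others' best without NorthTel) − (others' welfare with NorthTel) = 3520 − 3337 = $183M.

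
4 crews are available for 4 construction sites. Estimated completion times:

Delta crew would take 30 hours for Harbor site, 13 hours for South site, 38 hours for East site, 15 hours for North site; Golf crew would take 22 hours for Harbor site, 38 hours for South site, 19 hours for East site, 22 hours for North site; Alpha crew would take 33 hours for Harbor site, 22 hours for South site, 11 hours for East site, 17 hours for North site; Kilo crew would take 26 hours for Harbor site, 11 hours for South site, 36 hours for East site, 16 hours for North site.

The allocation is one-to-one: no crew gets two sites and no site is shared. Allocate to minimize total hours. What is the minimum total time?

This is a one-to-one assignment (minimum-cost bipartite matching).
Optimal: Delta crew→North site (15 hours), Golf crew→Harbor site (22 hours), Alpha crew→East site (11 hours), Kilo crew→South site (11 hours) — total 15+22+11+11 = 59 hours.
Next-best assignment: Delta crew→South site, Golf crew→Harbor site, Alpha crew→East site, Kilo crew→North site = 62 hours.
No other one-to-one assignment undercuts 59 hours.

Minimum total: 59 hours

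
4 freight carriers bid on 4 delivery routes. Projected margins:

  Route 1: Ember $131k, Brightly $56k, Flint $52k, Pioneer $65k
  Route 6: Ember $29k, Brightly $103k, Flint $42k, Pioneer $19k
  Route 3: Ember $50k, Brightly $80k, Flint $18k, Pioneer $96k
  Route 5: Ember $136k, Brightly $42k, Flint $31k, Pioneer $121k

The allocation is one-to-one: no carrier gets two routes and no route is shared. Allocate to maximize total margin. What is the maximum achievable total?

Treat this as an assignment problem: match each carrier to one route.
Optimal: Ember→Route 5 ($136k), Brightly→Route 6 ($103k), Flint→Route 1 ($52k), Pioneer→Route 3 ($96k) — total 136+103+52+96 = $387k.
Column-greedy (each route in turn goes to its best remaining carrier) gives $361k, worse by 26.
Next-best assignment: Ember→Route 1, Brightly→Route 3, Flint→Route 6, Pioneer→Route 5 = $374k.
Swapping Ember↔Pioneer (Ember→Route 3 $50k, Pioneer→Route 5 $121k) loses 61.
No other one-to-one assignment exceeds $387k.

Maximum total: $387k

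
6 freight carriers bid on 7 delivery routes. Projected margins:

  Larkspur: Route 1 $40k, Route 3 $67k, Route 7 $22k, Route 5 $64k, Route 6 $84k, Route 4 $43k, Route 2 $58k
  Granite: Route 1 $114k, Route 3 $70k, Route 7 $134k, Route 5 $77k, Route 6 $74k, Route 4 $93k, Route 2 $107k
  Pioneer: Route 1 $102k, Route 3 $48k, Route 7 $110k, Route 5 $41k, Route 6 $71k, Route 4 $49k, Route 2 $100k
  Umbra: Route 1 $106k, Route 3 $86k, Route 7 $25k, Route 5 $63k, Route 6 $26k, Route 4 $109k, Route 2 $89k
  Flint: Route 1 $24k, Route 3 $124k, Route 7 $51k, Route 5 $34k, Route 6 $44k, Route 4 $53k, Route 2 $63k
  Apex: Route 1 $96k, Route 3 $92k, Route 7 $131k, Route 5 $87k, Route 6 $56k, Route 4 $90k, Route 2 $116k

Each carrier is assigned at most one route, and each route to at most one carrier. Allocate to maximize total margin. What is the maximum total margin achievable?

Optimal: Larkspur→Route 6 ($84k), Granite→Route 7 ($134k), Pioneer→Route 1 ($102k), Umbra→Route 4 ($109k), Flint→Route 3 ($124k), Apex→Route 2 ($116k) — total 84+134+102+109+124+116 = $669k.
Column-greedy (each route in turn goes to its best remaining carrier) gives $613k, worse by 56.

Maximum total: $669k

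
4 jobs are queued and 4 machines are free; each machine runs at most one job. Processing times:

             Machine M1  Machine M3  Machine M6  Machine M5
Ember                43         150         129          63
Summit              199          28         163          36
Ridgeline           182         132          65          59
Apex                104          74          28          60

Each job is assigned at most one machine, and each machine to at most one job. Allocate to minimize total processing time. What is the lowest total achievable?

Minimum total: 158 min

This is a one-to-one assignment (minimum-cost bipartite matching).
Optimal: Ember→Machine M1 (43 min), Summit→Machine M3 (28 min), Ridgeline→Machine M5 (59 min), Apex→Machine M6 (28 min) — total 43+28+59+28 = 158 min.
Checked against all permutations: 158 min is optimal.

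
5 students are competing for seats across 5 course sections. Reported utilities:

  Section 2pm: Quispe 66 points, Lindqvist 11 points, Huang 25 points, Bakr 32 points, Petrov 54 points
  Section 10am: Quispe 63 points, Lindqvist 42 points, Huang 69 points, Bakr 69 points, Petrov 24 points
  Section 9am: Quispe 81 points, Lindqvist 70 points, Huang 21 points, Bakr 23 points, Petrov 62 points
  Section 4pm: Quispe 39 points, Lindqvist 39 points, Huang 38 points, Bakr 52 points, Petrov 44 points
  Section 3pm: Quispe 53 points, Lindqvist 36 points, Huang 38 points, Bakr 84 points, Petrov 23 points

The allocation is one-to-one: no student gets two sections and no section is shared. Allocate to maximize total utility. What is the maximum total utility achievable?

Maximum total: 333 points

Optimal: Quispe→Section 2pm (66 points), Lindqvist→Section 9am (70 points), Huang→Section 10am (69 points), Bakr→Section 3pm (84 points), Petrov→Section 4pm (44 points) — total 66+70+69+84+44 = 333 points.
Row-greedy (each student in turn takes its best remaining section) gives 299 points, worse by 34.
No other one-to-one assignment exceeds 333 points.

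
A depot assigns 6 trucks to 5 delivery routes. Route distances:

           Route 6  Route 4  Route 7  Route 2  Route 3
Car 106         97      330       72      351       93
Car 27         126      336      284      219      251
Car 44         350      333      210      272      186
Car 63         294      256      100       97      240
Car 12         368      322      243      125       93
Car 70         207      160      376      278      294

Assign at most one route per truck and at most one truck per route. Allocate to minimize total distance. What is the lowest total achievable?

Minimum total: 548 km

Optimal: Car 27→Route 6 (126 km), Car 70→Route 4 (160 km), Car 106→Route 7 (72 km), Car 63→Route 2 (97 km), Car 12→Route 3 (93 km) — total 126+160+72+97+93 = 548 km.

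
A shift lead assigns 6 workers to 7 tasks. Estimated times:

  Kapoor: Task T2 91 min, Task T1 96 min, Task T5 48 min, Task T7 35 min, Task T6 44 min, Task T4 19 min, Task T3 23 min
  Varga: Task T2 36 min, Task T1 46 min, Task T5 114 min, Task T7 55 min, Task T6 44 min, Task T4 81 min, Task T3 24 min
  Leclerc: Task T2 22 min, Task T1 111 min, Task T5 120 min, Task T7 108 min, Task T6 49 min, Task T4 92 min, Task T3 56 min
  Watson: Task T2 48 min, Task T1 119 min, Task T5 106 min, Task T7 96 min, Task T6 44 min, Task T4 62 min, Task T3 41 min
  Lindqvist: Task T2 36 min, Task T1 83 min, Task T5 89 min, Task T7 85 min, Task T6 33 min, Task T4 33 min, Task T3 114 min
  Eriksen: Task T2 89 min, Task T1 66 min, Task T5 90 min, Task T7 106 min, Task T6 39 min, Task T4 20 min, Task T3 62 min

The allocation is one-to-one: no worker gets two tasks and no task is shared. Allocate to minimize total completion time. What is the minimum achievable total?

Optimal: Kapoor→Task T7 (35 min), Varga→Task T1 (46 min), Leclerc→Task T2 (22 min), Watson→Task T3 (41 min), Lindqvist→Task T6 (33 min), Eriksen→Task T4 (20 min) — total 35+46+22+41+33+20 = 197 min.
Row-greedy (each worker in turn takes its cheapest remaining task) gives 282 min, worse by 85.
Next-best assignment: Kapoor→Task T5, Varga→Task T1, Leclerc→Task T2, Watson→Task T3, Lindqvist→Task T6, Eriksen→Task T4 = 210 min.
Swapping Kapoor↔Varga (Kapoor→Task T1 96 min, Varga→Task T7 55 min) adds 70.
Every other assignment is strictly worse.

Minimum total: 197 min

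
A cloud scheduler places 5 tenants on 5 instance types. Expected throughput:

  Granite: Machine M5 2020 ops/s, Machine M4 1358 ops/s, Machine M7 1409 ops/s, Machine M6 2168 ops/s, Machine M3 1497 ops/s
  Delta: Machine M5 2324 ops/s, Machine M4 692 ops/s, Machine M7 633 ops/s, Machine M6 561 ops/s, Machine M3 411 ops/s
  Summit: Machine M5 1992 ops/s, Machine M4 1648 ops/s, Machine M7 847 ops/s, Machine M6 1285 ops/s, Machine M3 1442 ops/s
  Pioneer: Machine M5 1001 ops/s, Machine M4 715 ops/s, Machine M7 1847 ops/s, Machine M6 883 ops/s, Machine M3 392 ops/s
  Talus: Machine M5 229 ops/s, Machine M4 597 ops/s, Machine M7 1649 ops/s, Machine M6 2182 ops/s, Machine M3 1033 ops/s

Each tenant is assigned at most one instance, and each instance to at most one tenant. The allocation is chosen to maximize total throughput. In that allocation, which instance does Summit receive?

Summit receives Machine M4.

Optimal: Granite→Machine M3 (1497 ops/s), Delta→Machine M5 (2324 ops/s), Summit→Machine M4 (1648 ops/s), Pioneer→Machine M7 (1847 ops/s), Talus→Machine M6 (2182 ops/s) — total 1497+2324+1648+1847+2182 = 9498 ops/s.
Row-greedy (each tenant in turn takes its best remaining instance) gives 9020 ops/s, worse by 478.
Next-best assignment: Granite→Machine M4, Delta→Machine M5, Summit→Machine M3, Pioneer→Machine M7, Talus→Machine M6 = 9153 ops/s.
Swapping Summit↔Pioneer (Summit→Machine M7 847 ops/s, Pioneer→Machine M4 715 ops/s) loses 1933.
No other one-to-one assignment exceeds 9498 ops/s.
Summit's own top instance is Machine M5 (1992 ops/s), but forcing Summit→Machine M5 and reassigning the rest optimally gives only 8210 ops/s — worse by 1288.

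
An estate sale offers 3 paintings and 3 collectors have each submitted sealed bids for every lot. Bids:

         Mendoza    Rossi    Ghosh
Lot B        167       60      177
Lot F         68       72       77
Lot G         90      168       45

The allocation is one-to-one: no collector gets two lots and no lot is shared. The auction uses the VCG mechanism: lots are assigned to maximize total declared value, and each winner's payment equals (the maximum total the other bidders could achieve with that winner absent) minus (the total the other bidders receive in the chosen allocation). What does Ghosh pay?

Ghosh pays $99.

Efficient allocation: Mendoza→Lot F ($68), Rossi→Lot G ($168), Ghosh→Lot B ($177); total welfare W = $413.
Ghosh receives Lot B at value $177, so the others get W − 177 = $236.
Without Ghosh: best allocation of the remaining 2 bidders over all 3 lots is Mendoza→Lot B ($167), Rossi→Lot G ($168), total $335.
VCG payment = (others' best without Ghosh) − (others' welfare with Ghosh) = 335 − 236 = $99.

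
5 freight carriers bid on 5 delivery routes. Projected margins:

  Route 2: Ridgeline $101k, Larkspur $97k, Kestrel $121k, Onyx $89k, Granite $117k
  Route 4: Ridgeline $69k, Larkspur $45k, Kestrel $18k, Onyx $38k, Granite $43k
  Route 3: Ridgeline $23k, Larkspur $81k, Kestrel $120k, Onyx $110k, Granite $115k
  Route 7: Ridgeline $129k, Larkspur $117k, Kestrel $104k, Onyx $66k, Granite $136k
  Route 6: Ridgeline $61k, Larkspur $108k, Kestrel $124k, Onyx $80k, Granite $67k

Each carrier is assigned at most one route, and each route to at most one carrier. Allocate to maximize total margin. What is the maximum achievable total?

Optimal: Ridgeline→Route 4 ($69k), Larkspur→Route 6 ($108k), Kestrel→Route 2 ($121k), Onyx→Route 3 ($110k), Granite→Route 7 ($136k) — total 69+108+121+110+136 = $544k.
Checked against all permutations: $544k is optimal.

Max total: $544k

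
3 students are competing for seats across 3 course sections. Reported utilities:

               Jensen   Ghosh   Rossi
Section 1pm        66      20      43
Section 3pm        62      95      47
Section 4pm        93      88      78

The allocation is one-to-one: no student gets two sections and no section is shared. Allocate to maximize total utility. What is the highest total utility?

Optimal: Jensen→Section 1pm (66 points), Ghosh→Section 3pm (95 points), Rossi→Section 4pm (78 points) — total 66+95+78 = 239 points.
Max-entry greedy (repeatedly take the single best remaining cell) gives 231 points, worse by 8.
Next-best assignment: Jensen→Section 4pm, Ghosh→Section 3pm, Rossi→Section 1pm = 231 points.

Maximum total: 239 points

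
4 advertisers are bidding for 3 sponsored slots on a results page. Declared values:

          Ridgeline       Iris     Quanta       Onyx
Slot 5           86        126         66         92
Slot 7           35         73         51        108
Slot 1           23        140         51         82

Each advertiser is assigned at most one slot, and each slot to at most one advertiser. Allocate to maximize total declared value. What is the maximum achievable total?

Maximum total: $334

Optimal: Ridgeline→Slot 5 ($86), Onyx→Slot 7 ($108), Iris→Slot 1 ($140) — total 86+108+140 = $334.
Row-greedy (each advertiser in turn takes its best remaining slot) gives $277, worse by 57.
Swapping Onyx↔Iris (Onyx→Slot 1 $82, Iris→Slot 7 $73) loses 93.
No other one-to-one assignment exceeds $334.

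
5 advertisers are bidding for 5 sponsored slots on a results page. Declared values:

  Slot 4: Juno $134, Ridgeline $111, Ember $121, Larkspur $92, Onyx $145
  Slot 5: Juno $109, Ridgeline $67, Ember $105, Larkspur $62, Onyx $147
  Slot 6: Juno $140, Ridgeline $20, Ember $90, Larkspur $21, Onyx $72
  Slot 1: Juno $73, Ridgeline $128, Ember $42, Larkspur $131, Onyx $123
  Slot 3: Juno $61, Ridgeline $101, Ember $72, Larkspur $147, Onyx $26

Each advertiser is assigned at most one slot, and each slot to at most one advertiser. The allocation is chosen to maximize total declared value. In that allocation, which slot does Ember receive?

This is the linear assignment problem.
Optimal: Juno→Slot 6 ($140), Ridgeline→Slot 1 ($128), Ember→Slot 4 ($121), Larkspur→Slot 3 ($147), Onyx→Slot 5 ($147) — total 140+128+121+147+147 = $683.
Column-greedy (each slot in turn goes to its best remaining advertiser) gives $576, worse by 107.
Next-best assignment: Juno→Slot 6, Ridgeline→Slot 1, Ember→Slot 5, Larkspur→Slot 3, Onyx→Slot 4 = $665.
Every other assignment is strictly worse.

Ember receives Slot 4.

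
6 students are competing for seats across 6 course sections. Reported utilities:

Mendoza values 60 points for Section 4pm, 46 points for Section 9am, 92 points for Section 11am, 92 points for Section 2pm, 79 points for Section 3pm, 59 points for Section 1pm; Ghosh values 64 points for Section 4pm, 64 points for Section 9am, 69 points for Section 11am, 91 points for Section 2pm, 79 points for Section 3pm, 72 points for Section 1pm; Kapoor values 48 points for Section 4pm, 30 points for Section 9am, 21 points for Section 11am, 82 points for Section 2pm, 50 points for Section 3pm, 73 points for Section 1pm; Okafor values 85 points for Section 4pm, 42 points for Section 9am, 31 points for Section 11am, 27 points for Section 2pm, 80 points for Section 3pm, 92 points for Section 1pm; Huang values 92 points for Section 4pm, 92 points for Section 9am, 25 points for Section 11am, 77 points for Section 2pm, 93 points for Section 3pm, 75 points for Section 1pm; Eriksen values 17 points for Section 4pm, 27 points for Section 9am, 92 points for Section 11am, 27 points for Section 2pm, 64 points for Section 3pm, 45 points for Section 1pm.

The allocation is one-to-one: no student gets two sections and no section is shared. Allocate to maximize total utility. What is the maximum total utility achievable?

Maximum total: 513 points

This is a one-to-one assignment (maximum-weight bipartite matching).
Optimal: Mendoza→Section 2pm (92 points), Ghosh→Section 3pm (79 points), Kapoor→Section 1pm (73 points), Okafor→Section 4pm (85 points), Huang→Section 9am (92 points), Eriksen→Section 11am (92 points) — total 92+79+73+85+92+92 = 513 points.
Next-best assignment: Mendoza→Section 3pm, Ghosh→Section 2pm, Kapoor→Section 1pm, Okafor→Section 4pm, Huang→Section 9am, Eriksen→Section 11am = 512 points.
Checked against all permutations: 513 points is optimal.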